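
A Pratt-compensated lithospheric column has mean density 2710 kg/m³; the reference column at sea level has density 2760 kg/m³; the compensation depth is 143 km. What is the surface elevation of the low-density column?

2.64 km

ρ_ref D = ρ (D + h) → h = D (ρ_ref − ρ)/ρ.
h = 143 km × (2760 − 2710)/2710 = 2.64 km.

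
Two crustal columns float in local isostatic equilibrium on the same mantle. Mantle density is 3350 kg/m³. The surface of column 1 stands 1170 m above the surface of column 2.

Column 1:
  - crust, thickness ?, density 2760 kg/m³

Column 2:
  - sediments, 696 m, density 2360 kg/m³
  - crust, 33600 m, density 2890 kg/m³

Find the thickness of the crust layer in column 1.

34000 m

Take the compensation level at the base of the deeper column (depth z_c below the surface of column 1) and equate Σ ρ_i t_i down to z_c; mantle fills any gap and the z_c terms cancel.
Column 1: x×2760 + (z_c − 0 − x)×3350
Column 2: 1170×0 + 696×2360 + 33600×2890 + (z_c − 1170 − 34296)×3350
The z_c×3350 term appears on both sides and cancels. Collect the known terms of each column as K = Σ(ρt)_known − 3350 × (depth of known layers): K_1 = 0 − 3350×0 = 0; K_2 = 98746560 − 3350×(1170 + 34296) = −20064540.
Balance: K_1 − x×(3350 − 2760) = K_2, so x = (K_1 − K_2)/(3350 − 2760) = 20064500/590 = 34000 m.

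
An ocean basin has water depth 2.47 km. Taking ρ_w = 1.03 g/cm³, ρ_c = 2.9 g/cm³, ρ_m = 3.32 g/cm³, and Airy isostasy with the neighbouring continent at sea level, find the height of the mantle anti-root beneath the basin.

11 km

Balancing pressure at the compensation depth: replacing crust with seawater at the top is compensated by replacing crust with mantle at the base: d (ρ_c − ρ_w) = a (ρ_m − ρ_c).
a = d (ρ_c − ρ_w)/(ρ_m − ρ_c) = 2.47 km × 1.87/0.42 = 11 km.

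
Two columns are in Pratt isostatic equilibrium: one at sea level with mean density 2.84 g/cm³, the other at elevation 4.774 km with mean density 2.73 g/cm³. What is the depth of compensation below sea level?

ρ_ref D = ρ (D + h) → D (ρ_ref − ρ) = ρ h.
D = ρ h/(ρ_ref − ρ) = 2.73 × 4.774 km/(2.84 − 2.73) = 118 km.

118 km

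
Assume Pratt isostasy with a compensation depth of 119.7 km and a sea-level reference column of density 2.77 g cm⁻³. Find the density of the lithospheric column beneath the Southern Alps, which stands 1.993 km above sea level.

Pratt balance: ρ_ref D = ρ (D + h).
ρ = ρ_ref D/(D + h) = 2.77 × 119.7 km/(119.7 km + 1.993 km) = 2.72 g cm⁻³.

2.72 g cm⁻³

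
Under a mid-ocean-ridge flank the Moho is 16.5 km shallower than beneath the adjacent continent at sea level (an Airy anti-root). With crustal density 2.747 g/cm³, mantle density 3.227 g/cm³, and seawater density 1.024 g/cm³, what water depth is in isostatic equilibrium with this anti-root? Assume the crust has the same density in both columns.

4.6 km

Replacing a thickness d of crust by seawater at the top must be balanced by replacing crust with mantle at the base: d (ρ_c − ρ_w) = a (ρ_m − ρ_c).
d = a (ρ_m − ρ_c)/(ρ_c − ρ_w) = 16.5 km × 0.48/1.723 = 4.6 km.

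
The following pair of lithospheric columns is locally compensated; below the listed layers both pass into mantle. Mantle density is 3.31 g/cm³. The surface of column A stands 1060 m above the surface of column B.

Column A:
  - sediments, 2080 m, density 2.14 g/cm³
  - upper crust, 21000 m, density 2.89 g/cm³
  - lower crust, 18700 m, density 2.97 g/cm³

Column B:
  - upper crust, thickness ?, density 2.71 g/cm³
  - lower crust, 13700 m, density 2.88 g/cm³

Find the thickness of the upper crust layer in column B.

13700 m

Take the compensation level at the base of the deeper column (depth z_c below the surface of column A) and equate Σ ρ_i t_i down to z_c; mantle fills any gap and the z_c terms cancel.
Column A: 2080×2.14 + 21000×2.89 + 18700×2.97 + (z_c − 41780)×3.31
Column B: 1060×0 + x×2.71 + 13700×2.88 + (z_c − 1060 − 13700 − x)×3.31
The z_c×3.31 term appears on both sides and cancels. Collect the known terms of each column as K = Σ(ρt)_known − 3.31 × (depth of known layers): K_A = 120680.2 − 3.31×41780 = −17611.6; K_B = 39456 − 3.31×(1060 + 13700) = −9399.6.
Balance: K_A = K_B − x×(3.31 − 2.71), so x = (K_B − K_A)/(3.31 − 2.71) = 8212/0.6 = 13700 m.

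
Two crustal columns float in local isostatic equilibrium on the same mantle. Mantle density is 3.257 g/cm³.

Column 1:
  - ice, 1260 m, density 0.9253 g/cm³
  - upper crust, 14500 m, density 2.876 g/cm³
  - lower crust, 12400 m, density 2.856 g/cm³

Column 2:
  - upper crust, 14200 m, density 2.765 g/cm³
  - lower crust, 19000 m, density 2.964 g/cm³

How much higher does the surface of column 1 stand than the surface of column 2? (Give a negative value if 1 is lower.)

For any compensation level in the mantle, the mantle terms cancel and isostasy reduces to e = (Σt_1 − Σt_2) − (Σ(ρt)_1 − Σ(ρt)_2) / ρ_m.
Σt_1 = 28160 m; Σt_2 = 33200 m; Σ(ρt)_1 = 78282.278; Σ(ρt)_2 = 95579 (in m·g/cm³).
e = (28160 − 33200) − (78282.278 − 95579) / 3.257 = 271 m.

271 m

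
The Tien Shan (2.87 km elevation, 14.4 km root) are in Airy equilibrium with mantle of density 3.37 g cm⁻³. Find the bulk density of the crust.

ρ_c h = (ρ_m − ρ_c) r → ρ_c (h + r) = ρ_m r → ρ_c = ρ_m r / (h + r).
ρ_c = 3.37 × 14.4 km / (2.87 km + 14.4 km) = 2.81 g cm⁻³.

2.81 g cm⁻³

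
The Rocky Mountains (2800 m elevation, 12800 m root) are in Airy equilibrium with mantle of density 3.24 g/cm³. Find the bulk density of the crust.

ρ_c h = (ρ_m − ρ_c) r → ρ_c (h + r) = ρ_m r → ρ_c = ρ_m r / (h + r).
ρ_c = 3.24 × 12800 m / (2800 m + 12800 m) = 2.66 g/cm³.

2.66 g/cm³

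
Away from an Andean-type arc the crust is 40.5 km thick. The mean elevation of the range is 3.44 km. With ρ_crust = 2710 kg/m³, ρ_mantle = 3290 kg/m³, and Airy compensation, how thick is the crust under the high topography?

60 km

Root depth r = h ρ_c / (ρ_m − ρ_c) = 3.44 km × 2710 / 580 = 16.07 km.
Total thickness = T + h + r = 40.5 km + 3.44 km + 16.07 km = 60 km.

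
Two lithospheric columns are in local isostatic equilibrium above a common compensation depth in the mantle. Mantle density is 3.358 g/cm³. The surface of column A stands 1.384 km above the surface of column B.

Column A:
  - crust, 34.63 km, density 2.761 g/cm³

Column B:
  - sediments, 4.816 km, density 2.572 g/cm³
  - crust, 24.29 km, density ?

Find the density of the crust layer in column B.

2.85 g/cm³

Take the compensation level at the base of the deeper column (depth z_c below the surface of column A) and equate Σ ρ_i t_i down to z_c; mantle fills any gap and the z_c terms cancel.
Column A: 34.63×2.761 + (z_c − 34.63)×3.358
Column B: 1.384×0 + 4.816×2.572 + 24.29×ρ + (z_c − 1.384 − 29.106)×3.358
The z_c×3.358 term appears on both sides and cancels. Collect the known terms of each column as K = Σ(ρt)_known − 3.358 × (depth of known layers): K_A = 95.61343 − 3.358×34.63 = −20.67411; K_B = 12.386752 − 3.358×(1.384 + 29.106) = −89.998668.
Balance: K_A = K_B + 24.29×ρ, so ρ = (K_A − K_B)/24.29 = 69.3246/24.29 = 2.85 g/cm³.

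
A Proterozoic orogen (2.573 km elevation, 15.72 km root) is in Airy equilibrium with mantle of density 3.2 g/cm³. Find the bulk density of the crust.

2.75 g/cm³

ρ_c h = (ρ_m − ρ_c) r → ρ_c (h + r) = ρ_m r → ρ_c = ρ_m r / (h + r).
ρ_c = 3.2 × 15.72 km / (2.573 km + 15.72 km) = 2.75 g/cm³.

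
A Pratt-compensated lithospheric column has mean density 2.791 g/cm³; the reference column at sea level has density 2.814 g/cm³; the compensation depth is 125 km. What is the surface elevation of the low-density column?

1.03 km

ρ_ref D = ρ (D + h) → h = D (ρ_ref − ρ)/ρ.
h = 125 km × (2.814 − 2.791)/2.791 = 1.03 km.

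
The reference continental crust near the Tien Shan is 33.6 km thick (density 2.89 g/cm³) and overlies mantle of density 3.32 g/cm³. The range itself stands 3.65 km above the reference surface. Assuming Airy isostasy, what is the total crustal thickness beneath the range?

Root depth r = h ρ_c / (ρ_m − ρ_c) = 3.65 km × 2.89 / 0.43 = 24.53 km.
Total thickness = T + h + r = 33.6 km + 3.65 km + 24.53 km = 61.8 km.

61.8 km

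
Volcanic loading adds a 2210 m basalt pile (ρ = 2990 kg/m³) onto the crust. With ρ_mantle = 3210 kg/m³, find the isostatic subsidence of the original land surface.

Subaerial loading: s = t ρ_load / ρ_m.
s = 2210 m × 2990/3210 = 2060 m.

2060 m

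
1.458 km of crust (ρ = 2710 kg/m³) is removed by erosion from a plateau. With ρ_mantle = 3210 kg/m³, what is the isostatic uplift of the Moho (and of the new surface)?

Unloading: uplift u = e ρ_c/ρ_m = 1.458 km × 2710/3210 = 1.23 km.

1.23 km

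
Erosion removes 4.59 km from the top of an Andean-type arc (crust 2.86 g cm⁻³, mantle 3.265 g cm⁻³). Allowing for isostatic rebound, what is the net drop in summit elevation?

Rebound u = e ρ_c/ρ_m = 4.59 km × 2.86/3.265 = 4.021 km.
Net surface drop = e − u = 4.59 km − 4.021 km = e (ρ_m − ρ_c)/ρ_m = 0.569 km.

0.569 km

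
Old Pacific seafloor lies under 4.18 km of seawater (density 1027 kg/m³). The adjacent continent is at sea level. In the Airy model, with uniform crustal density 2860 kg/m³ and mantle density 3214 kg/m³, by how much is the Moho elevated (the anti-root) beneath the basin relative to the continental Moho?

Isostatic balance requires: replacing crust with seawater at the top is compensated by replacing crust with mantle at the base: d (ρ_c − ρ_w) = a (ρ_m − ρ_c).
a = d (ρ_c − ρ_w)/(ρ_m − ρ_c) = 4.18 km × 1833/354 = 21.6 km.

21.6 km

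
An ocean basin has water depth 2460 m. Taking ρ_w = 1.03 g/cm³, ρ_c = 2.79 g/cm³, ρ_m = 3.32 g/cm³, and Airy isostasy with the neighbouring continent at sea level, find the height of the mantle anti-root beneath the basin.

Isostatic balance requires: replacing crust with seawater at the top is compensated by replacing crust with mantle at the base: d (ρ_c − ρ_w) = a (ρ_m − ρ_c).
a = d (ρ_c − ρ_w)/(ρ_m − ρ_c) = 2460 m × 1.76/0.53 = 8170 m.

8170 m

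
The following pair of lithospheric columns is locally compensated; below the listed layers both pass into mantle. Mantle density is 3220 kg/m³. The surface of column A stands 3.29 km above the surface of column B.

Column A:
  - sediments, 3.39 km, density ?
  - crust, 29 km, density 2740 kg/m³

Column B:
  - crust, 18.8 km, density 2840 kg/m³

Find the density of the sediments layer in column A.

Take the compensation level at the base of the deeper column (depth z_c below the surface of column A) and equate Σ ρ_i t_i down to z_c; mantle fills any gap and the z_c terms cancel.
Column A: 3.39×ρ + 29×2740 + (z_c − 32.39)×3220
Column B: 3.29×0 + 18.8×2840 + (z_c − 3.29 − 18.8)×3220
The z_c×3220 term appears on both sides and cancels. Collect the known terms of each column as K = Σ(ρt)_known − 3220 × (depth of known layers): K_A = 79460 − 3220×32.39 = −24835.8; K_B = 53392 − 3220×(3.29 + 18.8) = −17737.8.
Balance: K_A + 3.39×ρ = K_B, so ρ = (K_B − K_A)/3.39 = 7098/3.39 = 2090 kg/m³.

2090 kg/m³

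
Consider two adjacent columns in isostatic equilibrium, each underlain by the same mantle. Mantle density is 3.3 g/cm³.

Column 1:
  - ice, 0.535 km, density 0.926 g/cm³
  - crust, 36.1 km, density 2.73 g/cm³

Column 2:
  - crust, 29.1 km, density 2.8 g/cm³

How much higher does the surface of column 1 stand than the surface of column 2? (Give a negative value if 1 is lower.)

For any compensation level in the mantle, the mantle terms cancel and isostasy reduces to e = (Σt_1 − Σt_2) − (Σ(ρt)_1 − Σ(ρt)_2) / ρ_m.
Σt_1 = 36.635 km; Σt_2 = 29.1 km; Σ(ρt)_1 = 99.04841; Σ(ρt)_2 = 81.48 (in km·g/cm³).
e = (36.635 − 29.1) − (99.04841 − 81.48) / 3.3 = 2.21 km.

2.21 km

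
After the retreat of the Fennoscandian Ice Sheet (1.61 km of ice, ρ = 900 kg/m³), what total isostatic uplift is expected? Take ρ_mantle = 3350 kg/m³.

0.433 km

Removing the load lets mantle flow back in; uplift u satisfies ρ_ice t = ρ_m u.
u = t ρ_ice/ρ_m = 1.61 km × 900/3350 = 0.433 km.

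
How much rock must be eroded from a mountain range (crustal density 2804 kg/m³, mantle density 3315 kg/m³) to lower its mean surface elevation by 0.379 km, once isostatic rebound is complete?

2.46 km

Net drop Δ = e − u = e − e ρ_c/ρ_m = e (ρ_m − ρ_c)/ρ_m.
e = Δ ρ_m/(ρ_m − ρ_c) = 0.379 km × 3315/511 = 2.46 km.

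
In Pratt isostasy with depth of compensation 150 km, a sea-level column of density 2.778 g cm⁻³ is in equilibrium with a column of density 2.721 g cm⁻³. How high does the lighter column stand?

ρ_ref D = ρ (D + h) → h = D (ρ_ref − ρ)/ρ.
h = 150 km × (2.778 − 2.721)/2.721 = 3.14 km.

3.14 km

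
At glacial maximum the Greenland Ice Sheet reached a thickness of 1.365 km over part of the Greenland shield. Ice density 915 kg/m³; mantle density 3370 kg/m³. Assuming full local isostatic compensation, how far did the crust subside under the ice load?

Balancing pressure at the compensation depth: the ice load ρ_ice t is balanced by mantle displaced below, ρ_m s.
s = t ρ_ice / ρ_m = 1.365 km × 915/3370 = 0.371 km.

0.371 km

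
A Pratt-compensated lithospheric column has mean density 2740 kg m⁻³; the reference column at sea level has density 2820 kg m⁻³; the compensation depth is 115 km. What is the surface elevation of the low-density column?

ρ_ref D = ρ (D + h) → h = D (ρ_ref − ρ)/ρ.
h = 115 km × (2820 − 2740)/2740 = 3.36 km.

3.36 km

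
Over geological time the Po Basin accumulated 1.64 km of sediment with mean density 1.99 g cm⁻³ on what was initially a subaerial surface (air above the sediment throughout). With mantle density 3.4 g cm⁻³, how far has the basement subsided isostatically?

0.96 km

Subaerial load: s = t ρ_sed / ρ_m = 1.64 km × 1.99/3.4 = 0.96 km.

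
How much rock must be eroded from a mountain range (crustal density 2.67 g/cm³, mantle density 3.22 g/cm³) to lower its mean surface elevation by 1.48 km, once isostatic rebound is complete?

8.66 km

Net drop Δ = e − u = e − e ρ_c/ρ_m = e (ρ_m − ρ_c)/ρ_m.
e = Δ ρ_m/(ρ_m − ρ_c) = 1.48 km × 3.22/0.55 = 8.66 km.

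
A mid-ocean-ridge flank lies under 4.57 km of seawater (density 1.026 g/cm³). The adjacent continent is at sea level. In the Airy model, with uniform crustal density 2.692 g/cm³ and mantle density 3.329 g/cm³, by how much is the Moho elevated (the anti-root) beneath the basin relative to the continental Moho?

12 km

Isostatic balance requires: replacing crust with seawater at the top is compensated by replacing crust with mantle at the base: d (ρ_c − ρ_w) = a (ρ_m − ρ_c).
a = d (ρ_c − ρ_w)/(ρ_m − ρ_c) = 4.57 km × 1.666/0.637 = 12 km.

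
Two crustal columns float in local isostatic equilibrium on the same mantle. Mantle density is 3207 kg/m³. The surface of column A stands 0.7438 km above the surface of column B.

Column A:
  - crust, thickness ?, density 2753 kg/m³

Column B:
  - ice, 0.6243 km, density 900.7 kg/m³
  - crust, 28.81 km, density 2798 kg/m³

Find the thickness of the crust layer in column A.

34.4 km

Take the compensation level at the base of the deeper column (depth z_c below the surface of column A) and equate Σ ρ_i t_i down to z_c; mantle fills any gap and the z_c terms cancel.
Column A: x×2753 + (z_c − 0 − x)×3207
Column B: 0.7438×0 + 0.6243×900.7 + 28.81×2798 + (z_c − 0.7438 − 29.4343)×3207
The z_c×3207 term appears on both sides and cancels. Collect the known terms of each column as K = Σ(ρt)_known − 3207 × (depth of known layers): K_A = 0 − 3207×0 = 0; K_B = 81172.687 − 3207×(0.7438 + 29.4343) = −15608.4797.
Balance: K_A − x×(3207 − 2753) = K_B, so x = (K_A − K_B)/(3207 − 2753) = 15608.5/454 = 34.4 km.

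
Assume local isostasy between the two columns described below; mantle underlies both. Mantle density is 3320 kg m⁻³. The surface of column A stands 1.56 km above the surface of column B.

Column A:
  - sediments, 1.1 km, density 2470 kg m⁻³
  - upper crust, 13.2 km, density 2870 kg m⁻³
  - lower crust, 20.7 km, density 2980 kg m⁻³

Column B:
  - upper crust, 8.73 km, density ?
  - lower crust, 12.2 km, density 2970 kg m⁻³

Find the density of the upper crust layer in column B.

2810 kg m⁻³

Take the compensation level at the base of the deeper column (depth z_c below the surface of column A) and equate Σ ρ_i t_i down to z_c; mantle fills any gap and the z_c terms cancel.
Column A: 1.1×2470 + 13.2×2870 + 20.7×2980 + (z_c − 35)×3320
Column B: 1.56×0 + 8.73×ρ + 12.2×2970 + (z_c − 1.56 − 20.93)×3320
The z_c×3320 term appears on both sides and cancels. Collect the known terms of each column as K = Σ(ρt)_known − 3320 × (depth of known layers): K_A = 102287 − 3320×35 = −13913; K_B = 36234 − 3320×(1.56 + 20.93) = −38432.8.
Balance: K_A = K_B + 8.73×ρ, so ρ = (K_A − K_B)/8.73 = 24519.8/8.73 = 2810 kg m⁻³.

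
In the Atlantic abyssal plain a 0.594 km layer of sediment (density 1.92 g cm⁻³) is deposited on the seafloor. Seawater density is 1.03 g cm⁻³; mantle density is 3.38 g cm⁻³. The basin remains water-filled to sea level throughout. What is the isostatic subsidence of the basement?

Submarine loading: the sediment displaces seawater, and the subsidence is in turn flooded, so s (ρ_m − ρ_w) = t (ρ_sed − ρ_w).
s = 0.594 km × (1.92 − 1.03) / (3.38 − 1.03) = 0.225 km.

0.225 km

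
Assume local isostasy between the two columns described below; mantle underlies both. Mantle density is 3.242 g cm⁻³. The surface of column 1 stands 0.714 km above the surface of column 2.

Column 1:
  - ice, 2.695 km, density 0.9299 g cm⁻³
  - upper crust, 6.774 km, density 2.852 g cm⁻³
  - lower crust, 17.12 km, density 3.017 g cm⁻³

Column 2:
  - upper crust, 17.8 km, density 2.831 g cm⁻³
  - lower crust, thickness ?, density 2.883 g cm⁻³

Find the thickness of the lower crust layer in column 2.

Take the compensation level at the base of the deeper column (depth z_c below the surface of column 1) and equate Σ ρ_i t_i down to z_c; mantle fills any gap and the z_c terms cancel.
Column 1: 2.695×0.9299 + 6.774×2.852 + 17.12×3.017 + (z_c − 26.589)×3.242
Column 2: 0.714×0 + 17.8×2.831 + x×2.883 + (z_c − 0.714 − 17.8 − x)×3.242
The z_c×3.242 term appears on both sides and cancels. Collect the known terms of each column as K = Σ(ρt)_known − 3.242 × (depth of known layers): K_1 = 73.4765685 − 3.242×26.589 = −12.7249695; K_2 = 50.3918 − 3.242×(0.714 + 17.8) = −9.630588.
Balance: K_1 = K_2 − x×(3.242 − 2.883), so x = (K_2 − K_1)/(3.242 − 2.883) = 3.09438/0.359 = 8.62 km.

8.62 km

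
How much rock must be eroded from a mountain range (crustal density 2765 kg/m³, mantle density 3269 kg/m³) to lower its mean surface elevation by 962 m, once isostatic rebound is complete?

6240 m

Net drop Δ = e − u = e − e ρ_c/ρ_m = e (ρ_m − ρ_c)/ρ_m.
e = Δ ρ_m/(ρ_m − ρ_c) = 962 m × 3269/504 = 6240 m.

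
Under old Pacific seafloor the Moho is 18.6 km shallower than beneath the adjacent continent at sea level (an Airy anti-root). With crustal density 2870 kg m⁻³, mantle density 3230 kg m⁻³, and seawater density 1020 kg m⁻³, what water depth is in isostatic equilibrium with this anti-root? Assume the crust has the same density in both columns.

3.62 km

Replacing a thickness d of crust by seawater at the top must be balanced by replacing crust with mantle at the base: d (ρ_c − ρ_w) = a (ρ_m − ρ_c).
d = a (ρ_m − ρ_c)/(ρ_c − ρ_w) = 18.6 km × 360/1850 = 3.62 km.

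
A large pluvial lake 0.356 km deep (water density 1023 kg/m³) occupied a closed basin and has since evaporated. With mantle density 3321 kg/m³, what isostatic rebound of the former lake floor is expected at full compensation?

0.11 km

u = d ρ_w/ρ_m = 0.356 km × 1023/3321 = 0.11 km.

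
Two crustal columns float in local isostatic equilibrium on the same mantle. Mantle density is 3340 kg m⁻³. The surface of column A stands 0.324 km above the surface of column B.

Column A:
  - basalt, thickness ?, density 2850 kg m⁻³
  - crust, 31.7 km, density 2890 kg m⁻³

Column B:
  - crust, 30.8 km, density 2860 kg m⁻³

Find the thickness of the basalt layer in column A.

Take the compensation level at the base of the deeper column (depth z_c below the surface of column A) and equate Σ ρ_i t_i down to z_c; mantle fills any gap and the z_c terms cancel.
Column A: x×2850 + 31.7×2890 + (z_c − 31.7 − x)×3340
Column B: 0.324×0 + 30.8×2860 + (z_c − 0.324 − 30.8)×3340
The z_c×3340 term appears on both sides and cancels. Collect the known terms of each column as K = Σ(ρt)_known − 3340 × (depth of known layers): K_A = 91613 − 3340×31.7 = −14265; K_B = 88088 − 3340×(0.324 + 30.8) = −15866.16.
Balance: K_A − x×(3340 − 2850) = K_B, so x = (K_A − K_B)/(3340 − 2850) = 1601.16/490 = 3.27 km.

3.27 km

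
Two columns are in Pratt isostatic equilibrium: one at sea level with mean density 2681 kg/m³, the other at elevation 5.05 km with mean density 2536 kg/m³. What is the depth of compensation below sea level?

88.3 km

ρ_ref D = ρ (D + h) → D (ρ_ref − ρ) = ρ h.
D = ρ h/(ρ_ref − ρ) = 2536 × 5.05 km/(2681 − 2536) = 88.3 km.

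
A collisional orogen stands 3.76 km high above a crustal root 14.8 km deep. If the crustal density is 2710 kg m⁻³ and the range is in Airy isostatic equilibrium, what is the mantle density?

Airy balance: ρ_c h = (ρ_m − ρ_c) r → ρ_m = ρ_c (1 + h/r).
ρ_m = 2710 × (1 + 3.76 km/14.8 km) = 3400 kg m⁻³.

3400 kg m⁻³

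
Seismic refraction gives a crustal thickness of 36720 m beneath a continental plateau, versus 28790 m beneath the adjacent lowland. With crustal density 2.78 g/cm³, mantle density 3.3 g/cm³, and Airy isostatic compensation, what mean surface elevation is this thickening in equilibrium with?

1250 m

Excess crust Δ = 36720 m − 28790 m = 7930 m, split between elevation h and root r with h + r = Δ.
Airy balance ρ_c h = (ρ_m − ρ_c) r gives r = h ρ_c/(ρ_m − ρ_c), so h (1 + ρ_c/(ρ_m − ρ_c)) = Δ, i.e. h = Δ (ρ_m − ρ_c)/ρ_m.
h = 7930 m × 0.52/3.3 = 1250 m.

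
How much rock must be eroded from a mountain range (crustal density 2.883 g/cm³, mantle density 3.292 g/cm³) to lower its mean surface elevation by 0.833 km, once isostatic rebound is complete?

Net drop Δ = e − u = e − e ρ_c/ρ_m = e (ρ_m − ρ_c)/ρ_m.
e = Δ ρ_m/(ρ_m − ρ_c) = 0.833 km × 3.292/0.409 = 6.7 km.

6.7 km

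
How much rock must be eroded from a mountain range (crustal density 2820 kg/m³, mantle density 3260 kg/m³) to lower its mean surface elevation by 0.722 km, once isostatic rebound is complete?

Net drop Δ = e − u = e − e ρ_c/ρ_m = e (ρ_m − ρ_c)/ρ_m.
e = Δ ρ_m/(ρ_m − ρ_c) = 0.722 km × 3260/440 = 5.35 km.

5.35 km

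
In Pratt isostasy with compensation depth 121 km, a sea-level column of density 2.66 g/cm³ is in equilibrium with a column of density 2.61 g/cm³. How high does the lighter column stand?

ρ_ref D = ρ (D + h) → h = D (ρ_ref − ρ)/ρ.
h = 121 km × (2.66 − 2.61)/2.61 = 2.32 km.

2.32 km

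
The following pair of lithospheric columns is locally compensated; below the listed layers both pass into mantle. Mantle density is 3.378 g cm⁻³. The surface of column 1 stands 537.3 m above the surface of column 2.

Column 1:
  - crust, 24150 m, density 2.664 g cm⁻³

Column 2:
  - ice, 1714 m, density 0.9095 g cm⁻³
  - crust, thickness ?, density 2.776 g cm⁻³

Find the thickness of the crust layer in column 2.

Take the compensation level at the base of the deeper column (depth z_c below the surface of column 1) and equate Σ ρ_i t_i down to z_c; mantle fills any gap and the z_c terms cancel.
Column 1: 24150×2.664 + (z_c − 24150)×3.378
Column 2: 537.3×0 + 1714×0.9095 + x×2.776 + (z_c − 537.3 − 1714 − x)×3.378
The z_c×3.378 term appears on both sides and cancels. Collect the known terms of each column as K = Σ(ρt)_known − 3.378 × (depth of known layers): K_1 = 64335.6 − 3.378×24150 = −17243.1; K_2 = 1558.883 − 3.378×(537.3 + 1714) = −6046.0084.
Balance: K_1 = K_2 − x×(3.378 − 2.776), so x = (K_2 − K_1)/(3.378 − 2.776) = 11197.1/0.602 = 18600 m.

18600 m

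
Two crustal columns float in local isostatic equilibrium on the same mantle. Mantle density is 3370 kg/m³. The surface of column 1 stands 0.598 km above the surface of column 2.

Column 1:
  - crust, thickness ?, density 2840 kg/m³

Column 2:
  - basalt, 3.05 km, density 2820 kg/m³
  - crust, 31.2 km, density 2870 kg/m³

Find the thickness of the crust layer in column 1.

Take the compensation level at the base of the deeper column (depth z_c below the surface of column 1) and equate Σ ρ_i t_i down to z_c; mantle fills any gap and the z_c terms cancel.
Column 1: x×2840 + (z_c − 0 − x)×3370
Column 2: 0.598×0 + 3.05×2820 + 31.2×2870 + (z_c − 0.598 − 34.25)×3370
The z_c×3370 term appears on both sides and cancels. Collect the known terms of each column as K = Σ(ρt)_known − 3370 × (depth of known layers): K_1 = 0 − 3370×0 = 0; K_2 = 98145 − 3370×(0.598 + 34.25) = −19292.76.
Balance: K_1 − x×(3370 − 2840) = K_2, so x = (K_1 − K_2)/(3370 − 2840) = 19292.8/530 = 36.4 km.

36.4 km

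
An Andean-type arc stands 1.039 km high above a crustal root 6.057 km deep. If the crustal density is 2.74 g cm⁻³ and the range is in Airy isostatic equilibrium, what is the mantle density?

Airy balance: ρ_c h = (ρ_m − ρ_c) r → ρ_m = ρ_c (1 + h/r).
ρ_m = 2.74 × (1 + 1.039 km/6.057 km) = 3.21 g cm⁻³.

3.21 g cm⁻³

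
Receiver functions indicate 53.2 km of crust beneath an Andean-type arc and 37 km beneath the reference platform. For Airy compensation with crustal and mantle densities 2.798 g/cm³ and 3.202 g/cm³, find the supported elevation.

Excess crust Δ = 53.2 km − 37 km = 16.2 km, split between elevation h and root r with h + r = Δ.
Airy balance ρ_c h = (ρ_m − ρ_c) r gives r = h ρ_c/(ρ_m − ρ_c), so h (1 + ρ_c/(ρ_m − ρ_c)) = Δ, i.e. h = Δ (ρ_m − ρ_c)/ρ_m.
h = 16.2 km × 0.404/3.202 = 2.04 km.

2.04 km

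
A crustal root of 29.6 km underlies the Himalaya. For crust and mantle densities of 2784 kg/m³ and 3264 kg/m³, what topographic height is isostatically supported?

By Archimedes' principle applied to the lithosphere: ρ_c h = (ρ_m − ρ_c) r.
h = r (ρ_m − ρ_c) / ρ_c = 29.6 km × (3264 − 2784) / 2784 = 5.1 km.

5.1 km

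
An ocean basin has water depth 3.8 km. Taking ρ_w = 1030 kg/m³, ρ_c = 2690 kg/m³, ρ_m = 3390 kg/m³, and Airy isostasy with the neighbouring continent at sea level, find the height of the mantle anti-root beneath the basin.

Balancing pressure at the compensation depth: replacing crust with seawater at the top is compensated by replacing crust with mantle at the base: d (ρ_c − ρ_w) = a (ρ_m − ρ_c).
a = d (ρ_c − ρ_w)/(ρ_m − ρ_c) = 3.8 km × 1660/700 = 9.01 km.

9.01 km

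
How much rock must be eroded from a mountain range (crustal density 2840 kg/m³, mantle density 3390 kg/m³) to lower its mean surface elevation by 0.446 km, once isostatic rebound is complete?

Net drop Δ = e − u = e − e ρ_c/ρ_m = e (ρ_m − ρ_c)/ρ_m.
e = Δ ρ_m/(ρ_m − ρ_c) = 0.446 km × 3390/550 = 2.75 km.

2.75 km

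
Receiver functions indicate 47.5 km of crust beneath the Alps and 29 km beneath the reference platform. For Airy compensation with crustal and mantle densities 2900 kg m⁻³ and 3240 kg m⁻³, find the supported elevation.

1.94 km

Excess crust Δ = 47.5 km − 29 km = 18.5 km, split between elevation h and root r with h + r = Δ.
Airy balance ρ_c h = (ρ_m − ρ_c) r gives r = h ρ_c/(ρ_m − ρ_c), so h (1 + ρ_c/(ρ_m − ρ_c)) = Δ, i.e. h = Δ (ρ_m − ρ_c)/ρ_m.
h = 18.5 km × 340/3240 = 1.94 km.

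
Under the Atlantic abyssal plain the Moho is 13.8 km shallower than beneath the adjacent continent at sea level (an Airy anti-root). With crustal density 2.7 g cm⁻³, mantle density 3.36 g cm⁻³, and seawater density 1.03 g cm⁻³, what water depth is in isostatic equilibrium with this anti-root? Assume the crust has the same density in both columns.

Replacing a thickness d of crust by seawater at the top must be balanced by replacing crust with mantle at the base: d (ρ_c − ρ_w) = a (ρ_m − ρ_c).
d = a (ρ_m − ρ_c)/(ρ_c − ρ_w) = 13.8 km × 0.66/1.67 = 5.45 km.

5.45 km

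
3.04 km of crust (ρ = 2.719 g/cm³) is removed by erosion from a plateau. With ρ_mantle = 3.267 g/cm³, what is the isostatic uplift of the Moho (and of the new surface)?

2.53 km

Unloading: uplift u = e ρ_c/ρ_m = 3.04 km × 2.719/3.267 = 2.53 km.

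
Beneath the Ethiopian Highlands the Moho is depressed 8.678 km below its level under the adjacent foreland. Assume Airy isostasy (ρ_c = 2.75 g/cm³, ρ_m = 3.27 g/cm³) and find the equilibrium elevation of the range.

In Airy isostatic equilibrium: ρ_c h = (ρ_m − ρ_c) r.
h = r (ρ_m − ρ_c) / ρ_c = 8.678 km × (3.27 − 2.75) / 2.75 = 1.64 km.

1.64 km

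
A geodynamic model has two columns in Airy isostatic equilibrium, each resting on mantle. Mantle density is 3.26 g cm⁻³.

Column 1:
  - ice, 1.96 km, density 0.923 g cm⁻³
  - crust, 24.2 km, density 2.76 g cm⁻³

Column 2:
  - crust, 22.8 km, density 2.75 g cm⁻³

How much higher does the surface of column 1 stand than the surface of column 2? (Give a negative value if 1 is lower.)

For any compensation level in the mantle, the mantle terms cancel and isostasy reduces to e = (Σt_1 − Σt_2) − (Σ(ρt)_1 − Σ(ρt)_2) / ρ_m.
Σt_1 = 26.16 km; Σt_2 = 22.8 km; Σ(ρt)_1 = 68.60108; Σ(ρt)_2 = 62.7 (in km·g cm⁻³).
e = (26.16 − 22.8) − (68.60108 − 62.7) / 3.26 = 1.55 km.

1.55 km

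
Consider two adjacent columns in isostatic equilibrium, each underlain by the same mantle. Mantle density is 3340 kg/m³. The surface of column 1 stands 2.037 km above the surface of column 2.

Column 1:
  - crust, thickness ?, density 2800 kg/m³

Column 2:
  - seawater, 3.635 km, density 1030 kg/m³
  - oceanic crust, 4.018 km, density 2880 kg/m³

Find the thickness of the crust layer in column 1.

31.6 km

Take the compensation level at the base of the deeper column (depth z_c below the surface of column 1) and equate Σ ρ_i t_i down to z_c; mantle fills any gap and the z_c terms cancel.
Column 1: x×2800 + (z_c − 0 − x)×3340
Column 2: 2.037×0 + 3.635×1030 + 4.018×2880 + (z_c − 2.037 − 7.653)×3340
The z_c×3340 term appears on both sides and cancels. Collect the known terms of each column as K = Σ(ρt)_known − 3340 × (depth of known layers): K_1 = 0 − 3340×0 = 0; K_2 = 15315.89 − 3340×(2.037 + 7.653) = −17048.71.
Balance: K_1 − x×(3340 − 2800) = K_2, so x = (K_1 − K_2)/(3340 − 2800) = 17048.7/540 = 31.6 km.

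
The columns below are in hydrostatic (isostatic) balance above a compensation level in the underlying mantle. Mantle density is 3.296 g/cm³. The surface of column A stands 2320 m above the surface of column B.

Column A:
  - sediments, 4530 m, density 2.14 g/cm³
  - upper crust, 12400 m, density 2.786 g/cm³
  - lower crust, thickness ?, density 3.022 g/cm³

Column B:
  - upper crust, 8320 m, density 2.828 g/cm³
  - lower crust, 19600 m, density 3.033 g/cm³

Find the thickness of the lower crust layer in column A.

18700 m

Take the compensation level at the base of the deeper column (depth z_c below the surface of column A) and equate Σ ρ_i t_i down to z_c; mantle fills any gap and the z_c terms cancel.
Column A: 4530×2.14 + 12400×2.786 + x×3.022 + (z_c − 16930 − x)×3.296
Column B: 2320×0 + 8320×2.828 + 19600×3.033 + (z_c − 2320 − 27920)×3.296
The z_c×3.296 term appears on both sides and cancels. Collect the known terms of each column as K = Σ(ρt)_known − 3.296 × (depth of known layers): K_A = 44240.6 − 3.296×16930 = −11560.68; K_B = 82975.76 − 3.296×(2320 + 27920) = −16695.28.
Balance: K_A − x×(3.296 − 3.022) = K_B, so x = (K_A − K_B)/(3.296 − 3.022) = 5134.6/0.274 = 18700 m.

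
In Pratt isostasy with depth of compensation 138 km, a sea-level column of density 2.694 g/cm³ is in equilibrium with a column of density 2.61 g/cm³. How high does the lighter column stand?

ρ_ref D = ρ (D + h) → h = D (ρ_ref − ρ)/ρ.
h = 138 km × (2.694 − 2.61)/2.61 = 4.44 km.

4.44 km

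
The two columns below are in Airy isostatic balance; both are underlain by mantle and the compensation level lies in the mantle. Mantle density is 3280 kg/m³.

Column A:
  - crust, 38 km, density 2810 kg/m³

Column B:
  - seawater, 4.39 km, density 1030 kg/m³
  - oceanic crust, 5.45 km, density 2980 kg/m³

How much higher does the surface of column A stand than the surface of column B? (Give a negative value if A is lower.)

1.94 km

For any compensation level in the mantle, the mantle terms cancel and isostasy reduces to e = (Σt_A − Σt_B) − (Σ(ρt)_A − Σ(ρt)_B) / ρ_m.
Σt_A = 38 km; Σt_B = 9.84 km; Σ(ρt)_A = 106780; Σ(ρt)_B = 20762.7 (in km·kg/m³).
e = (38 − 9.84) − (106780 − 20762.7) / 3280 = 1.94 km.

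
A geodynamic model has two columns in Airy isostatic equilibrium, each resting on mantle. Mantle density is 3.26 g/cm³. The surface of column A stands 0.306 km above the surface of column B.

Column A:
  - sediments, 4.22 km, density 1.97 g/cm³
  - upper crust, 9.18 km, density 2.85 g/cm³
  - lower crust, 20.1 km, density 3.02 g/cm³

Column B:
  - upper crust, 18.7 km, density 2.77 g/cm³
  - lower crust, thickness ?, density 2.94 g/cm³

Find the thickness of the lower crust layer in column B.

12.1 km

Take the compensation level at the base of the deeper column (depth z_c below the surface of column A) and equate Σ ρ_i t_i down to z_c; mantle fills any gap and the z_c terms cancel.
Column A: 4.22×1.97 + 9.18×2.85 + 20.1×3.02 + (z_c − 33.5)×3.26
Column B: 0.306×0 + 18.7×2.77 + x×2.94 + (z_c − 0.306 − 18.7 − x)×3.26
The z_c×3.26 term appears on both sides and cancels. Collect the known terms of each column as K = Σ(ρt)_known − 3.26 × (depth of known layers): K_A = 95.1784 − 3.26×33.5 = −14.0316; K_B = 51.799 − 3.26×(0.306 + 18.7) = −10.16056.
Balance: K_A = K_B − x×(3.26 − 2.94), so x = (K_B − K_A)/(3.26 − 2.94) = 3.87104/0.32 = 12.1 km.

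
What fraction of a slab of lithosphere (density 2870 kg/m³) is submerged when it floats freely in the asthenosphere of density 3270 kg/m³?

0.878

Submerged fraction = ρ_obj/ρ_fluid = 2870/3270 = 0.878.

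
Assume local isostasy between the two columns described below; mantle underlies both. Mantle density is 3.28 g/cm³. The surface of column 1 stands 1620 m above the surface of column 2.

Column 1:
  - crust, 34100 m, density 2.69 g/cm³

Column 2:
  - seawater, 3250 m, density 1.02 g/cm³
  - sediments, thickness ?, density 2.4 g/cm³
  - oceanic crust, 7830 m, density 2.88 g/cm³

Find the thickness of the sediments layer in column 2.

4920 m

Take the compensation level at the base of the deeper column (depth z_c below the surface of column 1) and equate Σ ρ_i t_i down to z_c; mantle fills any gap and the z_c terms cancel.
Column 1: 34100×2.69 + (z_c − 34100)×3.28
Column 2: 1620×0 + 3250×1.02 + x×2.4 + 7830×2.88 + (z_c − 1620 − 11080 − x)×3.28
The z_c×3.28 term appears on both sides and cancels. Collect the known terms of each column as K = Σ(ρt)_known − 3.28 × (depth of known layers): K_1 = 91729 − 3.28×34100 = −20119; K_2 = 25865.4 − 3.28×(1620 + 11080) = −15790.6.
Balance: K_1 = K_2 − x×(3.28 − 2.4), so x = (K_2 − K_1)/(3.28 − 2.4) = 4328.4/0.88 = 4920 m.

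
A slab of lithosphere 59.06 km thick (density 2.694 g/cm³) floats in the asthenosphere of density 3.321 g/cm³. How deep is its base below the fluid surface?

47.9 km

Draft d = t ρ_obj/ρ_fluid = 59.06 km × 2.694/3.321 = 47.9 km.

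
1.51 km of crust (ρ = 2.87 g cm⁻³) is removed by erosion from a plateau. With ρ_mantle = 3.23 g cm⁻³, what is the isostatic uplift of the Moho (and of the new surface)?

1.34 km

Unloading: uplift u = e ρ_c/ρ_m = 1.51 km × 2.87/3.23 = 1.34 km.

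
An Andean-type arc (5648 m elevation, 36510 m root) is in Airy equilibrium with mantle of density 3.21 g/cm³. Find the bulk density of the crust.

2.78 g/cm³

ρ_c h = (ρ_m − ρ_c) r → ρ_c (h + r) = ρ_m r → ρ_c = ρ_m r / (h + r).
ρ_c = 3.21 × 36510 m / (5648 m + 36510 m) = 2.78 g/cm³.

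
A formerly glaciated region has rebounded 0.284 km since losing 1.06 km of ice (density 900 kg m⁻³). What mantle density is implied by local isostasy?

3360 kg m⁻³

ρ_m = ρ_ice t / u = 900 × 1.06 km/0.284 km = 3360 kg m⁻³.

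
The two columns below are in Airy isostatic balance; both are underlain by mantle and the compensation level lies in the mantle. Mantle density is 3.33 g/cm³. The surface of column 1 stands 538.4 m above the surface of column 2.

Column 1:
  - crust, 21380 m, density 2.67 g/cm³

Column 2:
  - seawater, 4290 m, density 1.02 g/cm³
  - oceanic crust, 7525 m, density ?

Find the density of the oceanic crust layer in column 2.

3.01 g/cm³

Take the compensation level at the base of the deeper column (depth z_c below the surface of column 1) and equate Σ ρ_i t_i down to z_c; mantle fills any gap and the z_c terms cancel.
Column 1: 21380×2.67 + (z_c − 21380)×3.33
Column 2: 538.4×0 + 4290×1.02 + 7525×ρ + (z_c − 538.4 − 11815)×3.33
The z_c×3.33 term appears on both sides and cancels. Collect the known terms of each column as K = Σ(ρt)_known − 3.33 × (depth of known layers): K_1 = 57084.6 − 3.33×21380 = −14110.8; K_2 = 4375.8 − 3.33×(538.4 + 11815) = −36761.022.
Balance: K_1 = K_2 + 7525×ρ, so ρ = (K_1 − K_2)/7525 = 22650.2/7525 = 3.01 g/cm³.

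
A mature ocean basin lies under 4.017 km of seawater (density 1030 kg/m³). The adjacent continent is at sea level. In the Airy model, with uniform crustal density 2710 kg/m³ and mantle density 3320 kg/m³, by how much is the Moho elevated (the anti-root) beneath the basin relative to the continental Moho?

Balancing pressure at the compensation depth: replacing crust with seawater at the top is compensated by replacing crust with mantle at the base: d (ρ_c − ρ_w) = a (ρ_m − ρ_c).
a = d (ρ_c − ρ_w)/(ρ_m − ρ_c) = 4.017 km × 1680/610 = 11.1 km.

11.1 km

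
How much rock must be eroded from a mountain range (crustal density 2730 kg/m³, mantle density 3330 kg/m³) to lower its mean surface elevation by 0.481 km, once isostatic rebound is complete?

Net drop Δ = e − u = e − e ρ_c/ρ_m = e (ρ_m − ρ_c)/ρ_m.
e = Δ ρ_m/(ρ_m − ρ_c) = 0.481 km × 3330/600 = 2.67 km.

2.67 km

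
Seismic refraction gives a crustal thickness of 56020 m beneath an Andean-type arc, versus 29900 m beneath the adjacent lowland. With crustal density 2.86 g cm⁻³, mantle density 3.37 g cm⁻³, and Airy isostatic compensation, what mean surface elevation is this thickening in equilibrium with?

3950 m

Excess crust Δ = 56020 m − 29900 m = 26120 m, split between elevation h and root r with h + r = Δ.
Airy balance ρ_c h = (ρ_m − ρ_c) r gives r = h ρ_c/(ρ_m − ρ_c), so h (1 + ρ_c/(ρ_m − ρ_c)) = Δ, i.e. h = Δ (ρ_m − ρ_c)/ρ_m.
h = 26120 m × 0.51/3.37 = 3950 m.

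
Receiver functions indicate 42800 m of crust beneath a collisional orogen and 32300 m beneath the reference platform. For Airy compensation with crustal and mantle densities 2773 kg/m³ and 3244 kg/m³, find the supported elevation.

Excess crust Δ = 42800 m − 32300 m = 10500 m, split between elevation h and root r with h + r = Δ.
Airy balance ρ_c h = (ρ_m − ρ_c) r gives r = h ρ_c/(ρ_m − ρ_c), so h (1 + ρ_c/(ρ_m − ρ_c)) = Δ, i.e. h = Δ (ρ_m − ρ_c)/ρ_m.
h = 10500 m × 471/3244 = 1520 m.

1520 m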